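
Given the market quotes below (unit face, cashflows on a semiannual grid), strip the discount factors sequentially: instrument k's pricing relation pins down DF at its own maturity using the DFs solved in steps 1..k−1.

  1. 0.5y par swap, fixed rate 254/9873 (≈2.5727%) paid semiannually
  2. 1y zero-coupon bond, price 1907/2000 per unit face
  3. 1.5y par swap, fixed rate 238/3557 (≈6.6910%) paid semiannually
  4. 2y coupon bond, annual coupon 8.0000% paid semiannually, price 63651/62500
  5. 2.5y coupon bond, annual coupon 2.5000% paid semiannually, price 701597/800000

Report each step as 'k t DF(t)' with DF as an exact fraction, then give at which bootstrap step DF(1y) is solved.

1 1/2 9873/10000
2 1 1907/2000
3 3/2 1131/1250
4 2 4349/5000
5 5/2 8203/10000
DF(1y) is solved at step 2

step 1 [0.5y] swap r/2=127/9873: DF=(1 − 127/9873·(0))/(1+127/9873) = 9873/10000 ≈ 0.987300
step 2 [1y] zero: DF = P = 1907/2000 ≈ 0.953500
step 3 [1.5y] swap r/2=119/3557: DF=(1 − 119/3557·(0.987300+0.953500))/(1+119/3557) = 1131/1250 ≈ 0.904800
step 4 [2y] bond c/2=1/25: DF=(63651/62500 − 1/25·(0.987300+0.953500+0.904800))/(1+1/25) = 4349/5000 ≈ 0.869800
step 5 [2.5y] bond c/2=1/80: DF=(701597/800000 − 1/80·(0.987300+0.953500+0.904800+0.869800))/(1+1/80) = 8203/10000 ≈ 0.820300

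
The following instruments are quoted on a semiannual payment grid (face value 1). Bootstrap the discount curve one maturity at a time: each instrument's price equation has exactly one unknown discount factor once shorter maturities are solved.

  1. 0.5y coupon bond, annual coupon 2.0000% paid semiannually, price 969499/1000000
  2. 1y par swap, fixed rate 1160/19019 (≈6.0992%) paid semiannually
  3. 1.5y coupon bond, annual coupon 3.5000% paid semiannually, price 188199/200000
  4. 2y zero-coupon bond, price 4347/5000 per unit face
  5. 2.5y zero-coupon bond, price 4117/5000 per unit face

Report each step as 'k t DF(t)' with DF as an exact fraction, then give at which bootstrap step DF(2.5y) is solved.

1 1/2 9599/10000
2 1 471/500
3 3/2 8921/10000
4 2 4347/5000
5 5/2 4117/5000
DF(2.5y) is solved at step 5

step 1 [0.5y] bond c/2=1/100: DF=(969499/1000000 − 1/100·(0))/(1+1/100) = 9599/10000 ≈ 0.959900
step 2 [1y] swap r/2=580/19019: DF=(1 − 580/19019·(0.959900))/(1+580/19019) = 471/500 ≈ 0.942000
step 3 [1.5y] bond c/2=7/400: DF=(188199/200000 − 7/400·(0.959900+0.942000))/(1+7/400) = 8921/10000 ≈ 0.892100
step 4 [2y] zero: DF = P = 4347/5000 ≈ 0.869400
step 5 [2.5y] zero: DF = P = 4117/5000 ≈ 0.823400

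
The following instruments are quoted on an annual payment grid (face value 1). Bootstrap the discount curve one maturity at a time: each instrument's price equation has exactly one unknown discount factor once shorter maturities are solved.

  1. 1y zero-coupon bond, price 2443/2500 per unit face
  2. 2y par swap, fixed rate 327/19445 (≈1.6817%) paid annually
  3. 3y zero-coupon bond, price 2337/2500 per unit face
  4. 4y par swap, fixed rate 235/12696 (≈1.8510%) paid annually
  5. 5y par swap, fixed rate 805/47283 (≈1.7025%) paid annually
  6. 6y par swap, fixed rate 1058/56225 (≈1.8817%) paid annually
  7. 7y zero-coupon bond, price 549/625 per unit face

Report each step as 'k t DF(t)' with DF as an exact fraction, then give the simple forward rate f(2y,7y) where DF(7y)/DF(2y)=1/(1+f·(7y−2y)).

1 1 2443/2500
2 2 9673/10000
3 3 2337/2500
4 4 1859/2000
5 5 1839/2000
6 6 4471/5000
7 7 549/625
f(2y,7y) = ((9673/10000)/(549/625) − 1)/(5) = 889/43920 ≈ 2.0241%

step 1 [1y] zero: DF = P = 2443/2500 ≈ 0.977200
step 2 [2y] swap r/1=327/19445: DF=(1 − 327/19445·(0.977200))/(1+327/19445) = 9673/10000 ≈ 0.967300
step 3 [3y] zero: DF = P = 2337/2500 ≈ 0.934800
step 4 [4y] swap r/1=235/12696: DF=(1 − 235/12696·(0.977200+0.967300+0.934800))/(1+235/12696) = 1859/2000 ≈ 0.929500
step 5 [5y] swap r/1=805/47283: DF=(1 − 805/47283·(0.977200+0.967300+0.934800+0.929500))/(1+805/47283) = 1839/2000 ≈ 0.919500
step 6 [6y] swap r/1=1058/56225: DF=(1 − 1058/56225·(0.977200+0.967300+0.934800+0.929500+0.919500))/(1+1058/56225) = 4471/5000 ≈ 0.894200
step 7 [7y] zero: DF = P = 549/625 ≈ 0.878400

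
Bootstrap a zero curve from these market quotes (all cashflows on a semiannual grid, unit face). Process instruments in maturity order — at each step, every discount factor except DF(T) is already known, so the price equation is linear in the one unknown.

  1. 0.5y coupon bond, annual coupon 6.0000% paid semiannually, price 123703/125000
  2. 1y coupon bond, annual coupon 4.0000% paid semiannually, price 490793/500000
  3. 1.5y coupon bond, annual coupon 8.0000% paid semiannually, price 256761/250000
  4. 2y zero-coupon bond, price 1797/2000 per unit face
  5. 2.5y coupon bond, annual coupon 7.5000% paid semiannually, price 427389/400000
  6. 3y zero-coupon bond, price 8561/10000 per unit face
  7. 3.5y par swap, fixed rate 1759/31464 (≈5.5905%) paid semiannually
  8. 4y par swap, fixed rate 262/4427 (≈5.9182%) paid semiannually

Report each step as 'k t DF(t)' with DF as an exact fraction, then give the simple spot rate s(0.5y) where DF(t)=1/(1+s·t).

step 1 [0.5y] bond c/2=3/100: DF=(123703/125000 − 3/100·(0))/(1+3/100) = 1201/1250 ≈ 0.960800
step 2 [1y] bond c/2=1/50: DF=(490793/500000 − 1/50·(0.960800))/(1+1/50) = 1887/2000 ≈ 0.943500
step 3 [1.5y] bond c/2=1/25: DF=(256761/250000 − 1/25·(0.960800+0.943500))/(1+1/25) = 9143/10000 ≈ 0.914300
step 4 [2y] zero: DF = P = 1797/2000 ≈ 0.898500
step 5 [2.5y] bond c/2=3/80: DF=(427389/400000 − 3/80·(0.960800+0.943500+0.914300+0.898500))/(1+3/80) = 1791/2000 ≈ 0.895500
step 6 [3y] zero: DF = P = 8561/10000 ≈ 0.856100
step 7 [3.5y] swap r/2=1759/62928: DF=(1 − 1759/62928·(0.960800+0.943500+0.914300+0.898500+0.895500+0.856100))/(1+1759/62928) = 8241/10000 ≈ 0.824100
step 8 [4y] swap r/2=131/4427: DF=(1 − 131/4427·(0.960800+0.943500+0.914300+0.898500+0.895500+0.856100+0.824100))/(1+131/4427) = 494/625 ≈ 0.790400

1 1/2 1201/1250
2 1 1887/2000
3 3/2 9143/10000
4 2 1797/2000
5 5/2 1791/2000
6 3 8561/10000
7 7/2 8241/10000
8 4 494/625
s(0.5y) = (1/(1201/1250) − 1)/(1/2) = 98/1201 ≈ 8.1599%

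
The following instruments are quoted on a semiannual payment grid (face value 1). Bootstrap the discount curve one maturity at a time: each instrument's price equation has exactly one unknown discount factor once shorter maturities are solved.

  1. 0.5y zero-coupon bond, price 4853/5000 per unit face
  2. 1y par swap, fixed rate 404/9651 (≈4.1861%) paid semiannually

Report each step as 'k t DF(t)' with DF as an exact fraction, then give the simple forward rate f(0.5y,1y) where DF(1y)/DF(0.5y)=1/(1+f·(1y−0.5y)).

1 1/2 4853/5000
2 1 2399/2500
f(0.5y,1y) = ((4853/5000)/(2399/2500) − 1)/(1/2) = 55/2399 ≈ 2.2926%

step 1 [0.5y] zero: DF = P = 4853/5000 ≈ 0.970600
step 2 [1y] swap r/2=202/9651: DF=(1 − 202/9651·(0.970600))/(1+202/9651) = 2399/2500 ≈ 0.959600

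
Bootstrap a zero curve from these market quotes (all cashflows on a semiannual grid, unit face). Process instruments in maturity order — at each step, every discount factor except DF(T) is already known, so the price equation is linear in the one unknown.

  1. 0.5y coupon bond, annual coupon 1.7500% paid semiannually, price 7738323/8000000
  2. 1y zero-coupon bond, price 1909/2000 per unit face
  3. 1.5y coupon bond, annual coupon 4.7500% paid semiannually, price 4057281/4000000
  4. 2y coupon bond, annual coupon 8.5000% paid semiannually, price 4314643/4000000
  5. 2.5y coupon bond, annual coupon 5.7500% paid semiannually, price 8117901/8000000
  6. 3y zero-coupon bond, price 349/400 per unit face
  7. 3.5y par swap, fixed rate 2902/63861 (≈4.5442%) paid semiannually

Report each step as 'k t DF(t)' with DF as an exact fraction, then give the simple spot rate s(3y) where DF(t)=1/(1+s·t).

step 1 [0.5y] bond c/2=7/800: DF=(7738323/8000000 − 7/800·(0))/(1+7/800) = 9589/10000 ≈ 0.958900
step 2 [1y] zero: DF = P = 1909/2000 ≈ 0.954500
step 3 [1.5y] bond c/2=19/800: DF=(4057281/4000000 − 19/800·(0.958900+0.954500))/(1+19/800) = 1183/1250 ≈ 0.946400
step 4 [2y] bond c/2=17/400: DF=(4314643/4000000 − 17/400·(0.958900+0.954500+0.946400))/(1+17/400) = 9181/10000 ≈ 0.918100
step 5 [2.5y] bond c/2=23/800: DF=(8117901/8000000 − 23/800·(0.958900+0.954500+0.946400+0.918100))/(1+23/800) = 1101/1250 ≈ 0.880800
step 6 [3y] zero: DF = P = 349/400 ≈ 0.872500
step 7 [3.5y] swap r/2=1451/63861: DF=(1 − 1451/63861·(0.958900+0.954500+0.946400+0.918100+0.880800+0.872500))/(1+1451/63861) = 8549/10000 ≈ 0.854900

1 1/2 9589/10000
2 1 1909/2000
3 3/2 1183/1250
4 2 9181/10000
5 5/2 1101/1250
6 3 349/400
7 7/2 8549/10000
s(3y) = (1/(349/400) − 1)/(3) = 17/349 ≈ 4.8711%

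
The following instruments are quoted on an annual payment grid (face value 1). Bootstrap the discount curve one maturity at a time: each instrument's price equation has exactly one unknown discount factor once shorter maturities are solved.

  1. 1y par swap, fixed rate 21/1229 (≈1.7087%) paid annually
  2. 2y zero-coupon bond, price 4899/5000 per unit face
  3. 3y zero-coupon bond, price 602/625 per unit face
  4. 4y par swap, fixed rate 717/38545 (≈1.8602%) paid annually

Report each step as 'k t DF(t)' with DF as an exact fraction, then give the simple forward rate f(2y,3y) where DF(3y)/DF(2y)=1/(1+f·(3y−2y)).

1 1 1229/1250
2 2 4899/5000
3 3 602/625
4 4 9283/10000
f(2y,3y) = ((4899/5000)/(602/625) − 1)/(1) = 83/4816 ≈ 1.7234%

step 1 [1y] swap r/1=21/1229: DF=(1 − 21/1229·(0))/(1+21/1229) = 1229/1250 ≈ 0.983200
step 2 [2y] zero: DF = P = 4899/5000 ≈ 0.979800
step 3 [3y] zero: DF = P = 602/625 ≈ 0.963200
step 4 [4y] swap r/1=717/38545: DF=(1 − 717/38545·(0.983200+0.979800+0.963200))/(1+717/38545) = 9283/10000 ≈ 0.928300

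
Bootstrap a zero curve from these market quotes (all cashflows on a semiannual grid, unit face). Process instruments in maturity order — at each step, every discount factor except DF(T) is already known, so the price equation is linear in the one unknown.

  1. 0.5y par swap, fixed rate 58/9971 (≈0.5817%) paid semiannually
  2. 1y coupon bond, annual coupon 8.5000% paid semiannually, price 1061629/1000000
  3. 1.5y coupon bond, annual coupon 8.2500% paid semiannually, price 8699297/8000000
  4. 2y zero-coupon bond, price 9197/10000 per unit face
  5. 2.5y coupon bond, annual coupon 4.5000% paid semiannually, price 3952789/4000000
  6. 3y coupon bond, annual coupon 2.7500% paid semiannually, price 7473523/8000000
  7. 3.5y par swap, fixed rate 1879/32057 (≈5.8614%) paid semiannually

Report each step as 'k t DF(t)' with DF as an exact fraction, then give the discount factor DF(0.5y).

1 1/2 9971/10000
2 1 9777/10000
3 3/2 9661/10000
4 2 9197/10000
5 5/2 1763/2000
6 3 2143/2500
7 7/2 8121/10000
DF(0.5y) = 9971/10000 ≈ 0.997100

step 1 [0.5y] swap r/2=29/9971: DF=(1 − 29/9971·(0))/(1+29/9971) = 9971/10000 ≈ 0.997100
step 2 [1y] bond c/2=17/400: DF=(1061629/1000000 − 17/400·(0.997100))/(1+17/400) = 9777/10000 ≈ 0.977700
step 3 [1.5y] bond c/2=33/800: DF=(8699297/8000000 − 33/800·(0.997100+0.977700))/(1+33/800) = 9661/10000 ≈ 0.966100
step 4 [2y] zero: DF = P = 9197/10000 ≈ 0.919700
step 5 [2.5y] bond c/2=9/400: DF=(3952789/4000000 − 9/400·(0.997100+0.977700+0.966100+0.919700))/(1+9/400) = 1763/2000 ≈ 0.881500
step 6 [3y] bond c/2=11/800: DF=(7473523/8000000 − 11/800·(0.997100+0.977700+0.966100+0.919700+0.881500))/(1+11/800) = 2143/2500 ≈ 0.857200
step 7 [3.5y] swap r/2=1879/64114: DF=(1 − 1879/64114·(0.997100+0.977700+0.966100+0.919700+0.881500+0.857200))/(1+1879/64114) = 8121/10000 ≈ 0.812100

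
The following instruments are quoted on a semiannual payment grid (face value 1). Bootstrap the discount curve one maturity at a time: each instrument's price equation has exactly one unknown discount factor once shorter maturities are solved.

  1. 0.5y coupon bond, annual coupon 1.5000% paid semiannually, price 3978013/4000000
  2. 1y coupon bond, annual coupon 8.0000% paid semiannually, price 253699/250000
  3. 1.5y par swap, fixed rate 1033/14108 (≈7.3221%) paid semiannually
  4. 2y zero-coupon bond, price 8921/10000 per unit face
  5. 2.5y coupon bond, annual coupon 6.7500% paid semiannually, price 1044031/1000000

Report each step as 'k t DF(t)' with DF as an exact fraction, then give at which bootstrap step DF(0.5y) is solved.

1 1/2 9871/10000
2 1 4689/5000
3 3/2 8967/10000
4 2 8921/10000
5 5/2 8887/10000
DF(0.5y) is solved at step 1

step 1 [0.5y] bond c/2=3/400: DF=(3978013/4000000 − 3/400·(0))/(1+3/400) = 9871/10000 ≈ 0.987100
step 2 [1y] bond c/2=1/25: DF=(253699/250000 − 1/25·(0.987100))/(1+1/25) = 4689/5000 ≈ 0.937800
step 3 [1.5y] swap r/2=1033/28216: DF=(1 − 1033/28216·(0.987100+0.937800))/(1+1033/28216) = 8967/10000 ≈ 0.896700
step 4 [2y] zero: DF = P = 8921/10000 ≈ 0.892100
step 5 [2.5y] bond c/2=27/800: DF=(1044031/1000000 − 27/800·(0.987100+0.937800+0.896700+0.892100))/(1+27/800) = 8887/10000 ≈ 0.888700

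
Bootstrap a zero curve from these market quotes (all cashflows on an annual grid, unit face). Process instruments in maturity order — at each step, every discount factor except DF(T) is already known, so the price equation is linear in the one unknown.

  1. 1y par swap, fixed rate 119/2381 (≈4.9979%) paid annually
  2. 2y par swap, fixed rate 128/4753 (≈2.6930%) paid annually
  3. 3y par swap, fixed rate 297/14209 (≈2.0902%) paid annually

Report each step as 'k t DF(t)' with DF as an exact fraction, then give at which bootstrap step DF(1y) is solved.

1 1 2381/2500
2 2 593/625
3 3 4703/5000
DF(1y) is solved at step 1

step 1 [1y] swap r/1=119/2381: DF=(1 − 119/2381·(0))/(1+119/2381) = 2381/2500 ≈ 0.952400
step 2 [2y] swap r/1=128/4753: DF=(1 − 128/4753·(0.952400))/(1+128/4753) = 593/625 ≈ 0.948800
step 3 [3y] swap r/1=297/14209: DF=(1 − 297/14209·(0.952400+0.948800))/(1+297/14209) = 4703/5000 ≈ 0.940600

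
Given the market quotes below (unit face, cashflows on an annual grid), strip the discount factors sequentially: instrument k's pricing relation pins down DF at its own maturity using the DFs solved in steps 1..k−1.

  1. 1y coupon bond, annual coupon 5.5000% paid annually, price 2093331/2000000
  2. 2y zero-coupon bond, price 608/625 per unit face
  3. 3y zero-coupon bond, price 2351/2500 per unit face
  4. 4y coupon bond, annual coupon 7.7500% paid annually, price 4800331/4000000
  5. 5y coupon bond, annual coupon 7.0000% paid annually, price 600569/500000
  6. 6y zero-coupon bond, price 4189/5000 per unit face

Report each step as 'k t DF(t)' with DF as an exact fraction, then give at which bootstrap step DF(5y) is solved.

step 1 [1y] bond c/1=11/200: DF=(2093331/2000000 − 11/200·(0))/(1+11/200) = 9921/10000 ≈ 0.992100
step 2 [2y] zero: DF = P = 608/625 ≈ 0.972800
step 3 [3y] zero: DF = P = 2351/2500 ≈ 0.940400
step 4 [4y] bond c/1=31/400: DF=(4800331/4000000 − 31/400·(0.992100+0.972800+0.940400))/(1+31/400) = 1131/1250 ≈ 0.904800
step 5 [5y] bond c/1=7/100: DF=(600569/500000 − 7/100·(0.992100+0.972800+0.940400+0.904800))/(1+7/100) = 8733/10000 ≈ 0.873300
step 6 [6y] zero: DF = P = 4189/5000 ≈ 0.837800

1 1 9921/10000
2 2 608/625
3 3 2351/2500
4 4 1131/1250
5 5 8733/10000
6 6 4189/5000
DF(5y) is solved at step 5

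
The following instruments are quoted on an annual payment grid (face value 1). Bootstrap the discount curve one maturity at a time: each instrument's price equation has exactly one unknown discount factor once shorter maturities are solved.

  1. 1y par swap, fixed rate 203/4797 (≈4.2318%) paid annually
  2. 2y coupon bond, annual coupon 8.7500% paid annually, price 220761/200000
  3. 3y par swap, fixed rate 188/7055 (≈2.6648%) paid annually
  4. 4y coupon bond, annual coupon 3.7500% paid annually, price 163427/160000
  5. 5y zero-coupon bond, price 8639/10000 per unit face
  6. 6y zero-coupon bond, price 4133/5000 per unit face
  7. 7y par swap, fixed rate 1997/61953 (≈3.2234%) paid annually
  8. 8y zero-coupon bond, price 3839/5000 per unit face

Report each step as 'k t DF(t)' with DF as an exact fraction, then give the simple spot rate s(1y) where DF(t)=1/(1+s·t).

1 1 4797/5000
2 2 4689/5000
3 3 578/625
4 4 353/400
5 5 8639/10000
6 6 4133/5000
7 7 8003/10000
8 8 3839/5000
s(1y) = (1/(4797/5000) − 1)/(1) = 203/4797 ≈ 4.2318%

step 1 [1y] swap r/1=203/4797: DF=(1 − 203/4797·(0))/(1+203/4797) = 4797/5000 ≈ 0.959400
step 2 [2y] bond c/1=7/80: DF=(220761/200000 − 7/80·(0.959400))/(1+7/80) = 4689/5000 ≈ 0.937800
step 3 [3y] swap r/1=188/7055: DF=(1 − 188/7055·(0.959400+0.937800))/(1+188/7055) = 578/625 ≈ 0.924800
step 4 [4y] bond c/1=3/80: DF=(163427/160000 − 3/80·(0.959400+0.937800+0.924800))/(1+3/80) = 353/400 ≈ 0.882500
step 5 [5y] zero: DF = P = 8639/10000 ≈ 0.863900
step 6 [6y] zero: DF = P = 4133/5000 ≈ 0.826600
step 7 [7y] swap r/1=1997/61953: DF=(1 − 1997/61953·(0.959400+0.937800+0.924800+0.882500+0.863900+0.826600))/(1+1997/61953) = 8003/10000 ≈ 0.800300
step 8 [8y] zero: DF = P = 3839/5000 ≈ 0.767800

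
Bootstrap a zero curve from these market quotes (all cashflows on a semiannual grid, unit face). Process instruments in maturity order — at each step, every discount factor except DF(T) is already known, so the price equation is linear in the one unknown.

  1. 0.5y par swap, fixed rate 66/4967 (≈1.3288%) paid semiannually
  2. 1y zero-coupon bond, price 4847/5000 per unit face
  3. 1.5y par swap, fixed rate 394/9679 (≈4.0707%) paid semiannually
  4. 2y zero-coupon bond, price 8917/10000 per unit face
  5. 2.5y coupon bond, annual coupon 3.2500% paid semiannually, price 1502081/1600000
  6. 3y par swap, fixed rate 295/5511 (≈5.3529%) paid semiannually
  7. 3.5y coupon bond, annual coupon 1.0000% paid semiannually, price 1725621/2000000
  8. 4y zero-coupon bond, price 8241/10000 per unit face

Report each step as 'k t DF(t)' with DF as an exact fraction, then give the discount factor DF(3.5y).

step 1 [0.5y] swap r/2=33/4967: DF=(1 − 33/4967·(0))/(1+33/4967) = 4967/5000 ≈ 0.993400
step 2 [1y] zero: DF = P = 4847/5000 ≈ 0.969400
step 3 [1.5y] swap r/2=197/9679: DF=(1 − 197/9679·(0.993400+0.969400))/(1+197/9679) = 9409/10000 ≈ 0.940900
step 4 [2y] zero: DF = P = 8917/10000 ≈ 0.891700
step 5 [2.5y] bond c/2=13/800: DF=(1502081/1600000 − 13/800·(0.993400+0.969400+0.940900+0.891700))/(1+13/800) = 8631/10000 ≈ 0.863100
step 6 [3y] swap r/2=295/11022: DF=(1 − 295/11022·(0.993400+0.969400+0.940900+0.891700+0.863100))/(1+295/11022) = 341/400 ≈ 0.852500
step 7 [3.5y] bond c/2=1/200: DF=(1725621/2000000 − 1/200·(0.993400+0.969400+0.940900+0.891700+0.863100+0.852500))/(1+1/200) = 8311/10000 ≈ 0.831100
step 8 [4y] zero: DF = P = 8241/10000 ≈ 0.824100

1 1/2 4967/5000
2 1 4847/5000
3 3/2 9409/10000
4 2 8917/10000
5 5/2 8631/10000
6 3 341/400
7 7/2 8311/10000
8 4 8241/10000
DF(3.5y) = 8311/10000 ≈ 0.831100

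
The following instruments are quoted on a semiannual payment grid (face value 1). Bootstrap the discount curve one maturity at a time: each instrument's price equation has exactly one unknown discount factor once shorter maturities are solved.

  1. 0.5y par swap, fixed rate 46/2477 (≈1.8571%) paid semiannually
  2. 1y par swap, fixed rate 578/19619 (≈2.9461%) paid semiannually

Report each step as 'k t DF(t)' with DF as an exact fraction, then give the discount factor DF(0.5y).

step 1 [0.5y] swap r/2=23/2477: DF=(1 − 23/2477·(0))/(1+23/2477) = 2477/2500 ≈ 0.990800
step 2 [1y] swap r/2=289/19619: DF=(1 − 289/19619·(0.990800))/(1+289/19619) = 9711/10000 ≈ 0.971100

1 1/2 2477/2500
2 1 9711/10000
DF(0.5y) = 2477/2500 ≈ 0.990800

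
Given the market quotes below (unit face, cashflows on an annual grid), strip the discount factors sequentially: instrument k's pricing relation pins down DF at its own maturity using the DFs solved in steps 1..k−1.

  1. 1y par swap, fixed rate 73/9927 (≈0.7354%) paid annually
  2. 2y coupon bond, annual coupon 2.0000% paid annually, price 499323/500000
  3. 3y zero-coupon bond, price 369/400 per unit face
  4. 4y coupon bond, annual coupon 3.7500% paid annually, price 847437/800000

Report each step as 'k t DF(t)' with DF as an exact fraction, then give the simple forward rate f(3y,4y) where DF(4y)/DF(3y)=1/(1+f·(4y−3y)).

1 1 9927/10000
2 2 2399/2500
3 3 369/400
4 4 9171/10000
f(3y,4y) = ((369/400)/(9171/10000) − 1)/(1) = 6/1019 ≈ 0.5888%

step 1 [1y] swap r/1=73/9927: DF=(1 − 73/9927·(0))/(1+73/9927) = 9927/10000 ≈ 0.992700
step 2 [2y] bond c/1=1/50: DF=(499323/500000 − 1/50·(0.992700))/(1+1/50) = 2399/2500 ≈ 0.959600
step 3 [3y] zero: DF = P = 369/400 ≈ 0.922500
step 4 [4y] bond c/1=3/80: DF=(847437/800000 − 3/80·(0.992700+0.959600+0.922500))/(1+3/80) = 9171/10000 ≈ 0.917100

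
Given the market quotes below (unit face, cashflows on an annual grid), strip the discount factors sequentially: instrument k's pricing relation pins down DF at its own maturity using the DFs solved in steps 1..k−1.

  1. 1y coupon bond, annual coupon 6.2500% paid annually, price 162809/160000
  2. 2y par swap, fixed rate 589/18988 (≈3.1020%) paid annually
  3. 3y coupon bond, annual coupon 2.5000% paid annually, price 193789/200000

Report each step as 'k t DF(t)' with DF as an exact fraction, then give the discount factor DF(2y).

step 1 [1y] bond c/1=1/16: DF=(162809/160000 − 1/16·(0))/(1+1/16) = 9577/10000 ≈ 0.957700
step 2 [2y] swap r/1=589/18988: DF=(1 − 589/18988·(0.957700))/(1+589/18988) = 9411/10000 ≈ 0.941100
step 3 [3y] bond c/1=1/40: DF=(193789/200000 − 1/40·(0.957700+0.941100))/(1+1/40) = 899/1000 ≈ 0.899000

1 1 9577/10000
2 2 9411/10000
3 3 899/1000
DF(2y) = 9411/10000 ≈ 0.941100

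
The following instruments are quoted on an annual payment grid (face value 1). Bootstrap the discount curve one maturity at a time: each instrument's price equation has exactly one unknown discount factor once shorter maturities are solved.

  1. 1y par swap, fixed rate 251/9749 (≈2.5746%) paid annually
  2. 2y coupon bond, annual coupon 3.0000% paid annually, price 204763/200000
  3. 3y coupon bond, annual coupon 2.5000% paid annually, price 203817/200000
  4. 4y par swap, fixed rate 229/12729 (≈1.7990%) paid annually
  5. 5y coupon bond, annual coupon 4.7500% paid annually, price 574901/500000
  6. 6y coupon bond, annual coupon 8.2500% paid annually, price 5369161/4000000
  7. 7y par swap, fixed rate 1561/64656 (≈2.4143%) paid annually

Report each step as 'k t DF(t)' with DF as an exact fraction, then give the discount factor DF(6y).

1 1 9749/10000
2 2 1207/1250
3 3 9469/10000
4 4 9313/10000
5 5 1849/2000
6 6 1757/2000
7 7 8439/10000
DF(6y) = 1757/2000 ≈ 0.878500

step 1 [1y] swap r/1=251/9749: DF=(1 − 251/9749·(0))/(1+251/9749) = 9749/10000 ≈ 0.974900
step 2 [2y] bond c/1=3/100: DF=(204763/200000 − 3/100·(0.974900))/(1+3/100) = 1207/1250 ≈ 0.965600
step 3 [3y] bond c/1=1/40: DF=(203817/200000 − 1/40·(0.974900+0.965600))/(1+1/40) = 9469/10000 ≈ 0.946900
step 4 [4y] swap r/1=229/12729: DF=(1 − 229/12729·(0.974900+0.965600+0.946900))/(1+229/12729) = 9313/10000 ≈ 0.931300
step 5 [5y] bond c/1=19/400: DF=(574901/500000 − 19/400·(0.974900+0.965600+0.946900+0.931300))/(1+19/400) = 1849/2000 ≈ 0.924500
step 6 [6y] bond c/1=33/400: DF=(5369161/4000000 − 33/400·(0.974900+0.965600+0.946900+0.931300+0.924500))/(1+33/400) = 1757/2000 ≈ 0.878500
step 7 [7y] swap r/1=1561/64656: DF=(1 − 1561/64656·(0.974900+0.965600+0.946900+0.931300+0.924500+0.878500))/(1+1561/64656) = 8439/10000 ≈ 0.843900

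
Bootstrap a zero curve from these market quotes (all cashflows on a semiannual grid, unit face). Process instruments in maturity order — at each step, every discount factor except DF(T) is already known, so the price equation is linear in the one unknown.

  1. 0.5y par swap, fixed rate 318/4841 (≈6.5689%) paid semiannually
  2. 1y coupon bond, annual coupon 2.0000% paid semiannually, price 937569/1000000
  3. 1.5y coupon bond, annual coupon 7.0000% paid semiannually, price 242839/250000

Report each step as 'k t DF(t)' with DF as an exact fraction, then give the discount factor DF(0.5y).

1 1/2 4841/5000
2 1 9187/10000
3 3/2 8747/10000
DF(0.5y) = 4841/5000 ≈ 0.968200

step 1 [0.5y] swap r/2=159/4841: DF=(1 − 159/4841·(0))/(1+159/4841) = 4841/5000 ≈ 0.968200
step 2 [1y] bond c/2=1/100: DF=(937569/1000000 − 1/100·(0.968200))/(1+1/100) = 9187/10000 ≈ 0.918700
step 3 [1.5y] bond c/2=7/200: DF=(242839/250000 − 7/200·(0.968200+0.918700))/(1+7/200) = 8747/10000 ≈ 0.874700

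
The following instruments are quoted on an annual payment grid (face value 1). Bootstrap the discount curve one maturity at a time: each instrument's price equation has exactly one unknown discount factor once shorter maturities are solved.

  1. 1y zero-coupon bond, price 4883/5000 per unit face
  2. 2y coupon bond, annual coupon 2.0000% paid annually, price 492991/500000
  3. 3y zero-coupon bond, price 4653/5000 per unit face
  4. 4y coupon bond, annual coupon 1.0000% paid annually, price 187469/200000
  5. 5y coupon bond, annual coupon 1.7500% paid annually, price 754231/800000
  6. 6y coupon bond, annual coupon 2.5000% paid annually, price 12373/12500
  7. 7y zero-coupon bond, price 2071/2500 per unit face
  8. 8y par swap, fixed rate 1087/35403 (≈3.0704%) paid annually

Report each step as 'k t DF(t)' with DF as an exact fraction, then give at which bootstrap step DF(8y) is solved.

step 1 [1y] zero: DF = P = 4883/5000 ≈ 0.976600
step 2 [2y] bond c/1=1/50: DF=(492991/500000 − 1/50·(0.976600))/(1+1/50) = 379/400 ≈ 0.947500
step 3 [3y] zero: DF = P = 4653/5000 ≈ 0.930600
step 4 [4y] bond c/1=1/100: DF=(187469/200000 − 1/100·(0.976600+0.947500+0.930600))/(1+1/100) = 4499/5000 ≈ 0.899800
step 5 [5y] bond c/1=7/400: DF=(754231/800000 − 7/400·(0.976600+0.947500+0.930600+0.899800))/(1+7/400) = 431/500 ≈ 0.862000
step 6 [6y] bond c/1=1/40: DF=(12373/12500 − 1/40·(0.976600+0.947500+0.930600+0.899800+0.862000))/(1+1/40) = 8531/10000 ≈ 0.853100
step 7 [7y] zero: DF = P = 2071/2500 ≈ 0.828400
step 8 [8y] swap r/1=1087/35403: DF=(1 − 1087/35403·(0.976600+0.947500+0.930600+0.899800+0.862000+0.853100+0.828400))/(1+1087/35403) = 3913/5000 ≈ 0.782600

1 1 4883/5000
2 2 379/400
3 3 4653/5000
4 4 4499/5000
5 5 431/500
6 6 8531/10000
7 7 2071/2500
8 8 3913/5000
DF(8y) is solved at step 8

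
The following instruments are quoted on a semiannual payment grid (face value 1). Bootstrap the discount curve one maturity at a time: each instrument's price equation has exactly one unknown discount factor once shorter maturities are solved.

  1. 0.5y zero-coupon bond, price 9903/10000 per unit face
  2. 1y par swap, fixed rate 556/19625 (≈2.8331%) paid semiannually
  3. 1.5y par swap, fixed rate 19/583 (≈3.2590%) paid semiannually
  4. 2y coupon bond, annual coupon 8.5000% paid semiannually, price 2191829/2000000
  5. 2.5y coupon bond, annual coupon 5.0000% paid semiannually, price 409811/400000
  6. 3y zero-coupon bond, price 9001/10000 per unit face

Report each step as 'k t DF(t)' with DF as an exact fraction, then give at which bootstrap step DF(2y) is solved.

step 1 [0.5y] zero: DF = P = 9903/10000 ≈ 0.990300
step 2 [1y] swap r/2=278/19625: DF=(1 − 278/19625·(0.990300))/(1+278/19625) = 4861/5000 ≈ 0.972200
step 3 [1.5y] swap r/2=19/1166: DF=(1 − 19/1166·(0.990300+0.972200))/(1+19/1166) = 381/400 ≈ 0.952500
step 4 [2y] bond c/2=17/400: DF=(2191829/2000000 − 17/400·(0.990300+0.972200+0.952500))/(1+17/400) = 2331/2500 ≈ 0.932400
step 5 [2.5y] bond c/2=1/40: DF=(409811/400000 − 1/40·(0.990300+0.972200+0.952500+0.932400))/(1+1/40) = 9057/10000 ≈ 0.905700
step 6 [3y] zero: DF = P = 9001/10000 ≈ 0.900100

1 1/2 9903/10000
2 1 4861/5000
3 3/2 381/400
4 2 2331/2500
5 5/2 9057/10000
6 3 9001/10000
DF(2y) is solved at step 4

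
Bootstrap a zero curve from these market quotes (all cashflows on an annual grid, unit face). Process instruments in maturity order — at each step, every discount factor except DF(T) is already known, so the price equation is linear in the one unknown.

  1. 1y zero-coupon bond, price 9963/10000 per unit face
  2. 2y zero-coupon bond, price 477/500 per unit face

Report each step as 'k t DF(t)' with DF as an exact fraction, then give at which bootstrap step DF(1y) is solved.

step 1 [1y] zero: DF = P = 9963/10000 ≈ 0.996300
step 2 [2y] zero: DF = P = 477/500 ≈ 0.954000

1 1 9963/10000
2 2 477/500
DF(1y) is solved at step 1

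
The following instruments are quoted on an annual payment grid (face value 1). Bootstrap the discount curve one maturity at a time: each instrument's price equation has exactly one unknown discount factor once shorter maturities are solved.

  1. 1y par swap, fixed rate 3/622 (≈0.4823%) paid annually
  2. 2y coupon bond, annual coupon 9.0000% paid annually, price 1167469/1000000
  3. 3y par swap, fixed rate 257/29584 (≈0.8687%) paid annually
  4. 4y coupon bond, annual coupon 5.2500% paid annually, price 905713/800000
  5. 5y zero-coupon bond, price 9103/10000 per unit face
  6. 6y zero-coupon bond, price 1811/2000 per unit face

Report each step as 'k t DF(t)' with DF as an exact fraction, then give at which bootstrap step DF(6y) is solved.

1 1 622/625
2 2 9889/10000
3 3 9743/10000
4 4 9281/10000
5 5 9103/10000
6 6 1811/2000
DF(6y) is solved at step 6

step 1 [1y] swap r/1=3/622: DF=(1 − 3/622·(0))/(1+3/622) = 622/625 ≈ 0.995200
step 2 [2y] bond c/1=9/100: DF=(1167469/1000000 − 9/100·(0.995200))/(1+9/100) = 9889/10000 ≈ 0.988900
step 3 [3y] swap r/1=257/29584: DF=(1 − 257/29584·(0.995200+0.988900))/(1+257/29584) = 9743/10000 ≈ 0.974300
step 4 [4y] bond c/1=21/400: DF=(905713/800000 − 21/400·(0.995200+0.988900+0.974300))/(1+21/400) = 9281/10000 ≈ 0.928100
step 5 [5y] zero: DF = P = 9103/10000 ≈ 0.910300
step 6 [6y] zero: DF = P = 1811/2000 ≈ 0.905500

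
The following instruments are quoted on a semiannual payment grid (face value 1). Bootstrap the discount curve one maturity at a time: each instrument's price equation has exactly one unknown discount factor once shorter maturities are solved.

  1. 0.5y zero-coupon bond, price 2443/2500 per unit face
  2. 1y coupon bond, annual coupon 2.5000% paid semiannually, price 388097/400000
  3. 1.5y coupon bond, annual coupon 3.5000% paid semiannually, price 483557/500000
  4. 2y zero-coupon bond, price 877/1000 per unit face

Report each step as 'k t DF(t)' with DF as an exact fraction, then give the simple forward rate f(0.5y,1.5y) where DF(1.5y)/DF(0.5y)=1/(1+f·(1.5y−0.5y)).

1 1/2 2443/2500
2 1 4731/5000
3 3/2 4587/5000
4 2 877/1000
f(0.5y,1.5y) = ((2443/2500)/(4587/5000) − 1)/(1) = 299/4587 ≈ 6.5184%

step 1 [0.5y] zero: DF = P = 2443/2500 ≈ 0.977200
step 2 [1y] bond c/2=1/80: DF=(388097/400000 − 1/80·(0.977200))/(1+1/80) = 4731/5000 ≈ 0.946200
step 3 [1.5y] bond c/2=7/400: DF=(483557/500000 − 7/400·(0.977200+0.946200))/(1+7/400) = 4587/5000 ≈ 0.917400
step 4 [2y] zero: DF = P = 877/1000 ≈ 0.877000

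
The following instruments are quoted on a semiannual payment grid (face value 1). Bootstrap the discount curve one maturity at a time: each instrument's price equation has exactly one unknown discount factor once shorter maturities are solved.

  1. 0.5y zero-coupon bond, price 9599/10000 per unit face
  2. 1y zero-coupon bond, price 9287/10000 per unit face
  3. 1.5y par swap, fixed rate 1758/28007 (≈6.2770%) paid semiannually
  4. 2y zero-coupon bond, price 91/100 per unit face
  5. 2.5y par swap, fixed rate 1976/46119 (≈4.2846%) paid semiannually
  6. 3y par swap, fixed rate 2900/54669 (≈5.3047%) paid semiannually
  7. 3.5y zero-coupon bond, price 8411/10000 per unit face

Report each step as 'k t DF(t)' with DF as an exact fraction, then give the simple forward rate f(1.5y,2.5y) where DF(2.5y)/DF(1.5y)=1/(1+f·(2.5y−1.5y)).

step 1 [0.5y] zero: DF = P = 9599/10000 ≈ 0.959900
step 2 [1y] zero: DF = P = 9287/10000 ≈ 0.928700
step 3 [1.5y] swap r/2=879/28007: DF=(1 − 879/28007·(0.959900+0.928700))/(1+879/28007) = 9121/10000 ≈ 0.912100
step 4 [2y] zero: DF = P = 91/100 ≈ 0.910000
step 5 [2.5y] swap r/2=988/46119: DF=(1 − 988/46119·(0.959900+0.928700+0.912100+0.910000))/(1+988/46119) = 2253/2500 ≈ 0.901200
step 6 [3y] swap r/2=1450/54669: DF=(1 − 1450/54669·(0.959900+0.928700+0.912100+0.910000+0.901200))/(1+1450/54669) = 171/200 ≈ 0.855000
step 7 [3.5y] zero: DF = P = 8411/10000 ≈ 0.841100

1 1/2 9599/10000
2 1 9287/10000
3 3/2 9121/10000
4 2 91/100
5 5/2 2253/2500
6 3 171/200
7 7/2 8411/10000
f(1.5y,2.5y) = ((9121/10000)/(2253/2500) − 1)/(1) = 109/9012 ≈ 1.2095%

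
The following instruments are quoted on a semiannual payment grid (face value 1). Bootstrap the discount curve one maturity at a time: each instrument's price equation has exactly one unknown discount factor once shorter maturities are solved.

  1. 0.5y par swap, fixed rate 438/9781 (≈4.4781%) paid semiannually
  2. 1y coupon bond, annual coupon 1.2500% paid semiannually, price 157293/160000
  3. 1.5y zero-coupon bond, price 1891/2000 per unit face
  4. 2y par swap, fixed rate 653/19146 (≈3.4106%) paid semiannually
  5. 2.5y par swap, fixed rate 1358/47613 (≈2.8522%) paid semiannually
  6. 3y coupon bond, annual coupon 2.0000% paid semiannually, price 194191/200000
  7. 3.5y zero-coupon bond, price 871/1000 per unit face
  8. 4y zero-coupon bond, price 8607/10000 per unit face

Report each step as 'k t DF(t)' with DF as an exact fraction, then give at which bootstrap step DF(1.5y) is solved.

1 1/2 9781/10000
2 1 9709/10000
3 3/2 1891/2000
4 2 9347/10000
5 5/2 9321/10000
6 3 4571/5000
7 7/2 871/1000
8 4 8607/10000
DF(1.5y) is solved at step 3

step 1 [0.5y] swap r/2=219/9781: DF=(1 − 219/9781·(0))/(1+219/9781) = 9781/10000 ≈ 0.978100
step 2 [1y] bond c/2=1/160: DF=(157293/160000 − 1/160·(0.978100))/(1+1/160) = 9709/10000 ≈ 0.970900
step 3 [1.5y] zero: DF = P = 1891/2000 ≈ 0.945500
step 4 [2y] swap r/2=653/38292: DF=(1 − 653/38292·(0.978100+0.970900+0.945500))/(1+653/38292) = 9347/10000 ≈ 0.934700
step 5 [2.5y] swap r/2=679/47613: DF=(1 − 679/47613·(0.978100+0.970900+0.945500+0.934700))/(1+679/47613) = 9321/10000 ≈ 0.932100
step 6 [3y] bond c/2=1/100: DF=(194191/200000 − 1/100·(0.978100+0.970900+0.945500+0.934700+0.932100))/(1+1/100) = 4571/5000 ≈ 0.914200
step 7 [3.5y] zero: DF = P = 871/1000 ≈ 0.871000
step 8 [4y] zero: DF = P = 8607/10000 ≈ 0.860700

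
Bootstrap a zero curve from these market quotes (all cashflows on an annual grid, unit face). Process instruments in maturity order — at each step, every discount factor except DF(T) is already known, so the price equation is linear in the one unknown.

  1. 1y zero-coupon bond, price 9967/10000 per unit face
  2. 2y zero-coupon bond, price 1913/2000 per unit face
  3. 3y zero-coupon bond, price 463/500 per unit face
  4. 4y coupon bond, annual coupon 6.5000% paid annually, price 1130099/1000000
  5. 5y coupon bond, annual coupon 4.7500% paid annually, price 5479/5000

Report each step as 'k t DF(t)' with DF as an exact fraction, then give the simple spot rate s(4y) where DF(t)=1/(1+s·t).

step 1 [1y] zero: DF = P = 9967/10000 ≈ 0.996700
step 2 [2y] zero: DF = P = 1913/2000 ≈ 0.956500
step 3 [3y] zero: DF = P = 463/500 ≈ 0.926000
step 4 [4y] bond c/1=13/200: DF=(1130099/1000000 − 13/200·(0.996700+0.956500+0.926000))/(1+13/200) = 4427/5000 ≈ 0.885400
step 5 [5y] bond c/1=19/400: DF=(5479/5000 − 19/400·(0.996700+0.956500+0.926000+0.885400))/(1+19/400) = 4377/5000 ≈ 0.875400

1 1 9967/10000
2 2 1913/2000
3 3 463/500
4 4 4427/5000
5 5 4377/5000
s(4y) = (1/(4427/5000) − 1)/(4) = 573/17708 ≈ 3.2358%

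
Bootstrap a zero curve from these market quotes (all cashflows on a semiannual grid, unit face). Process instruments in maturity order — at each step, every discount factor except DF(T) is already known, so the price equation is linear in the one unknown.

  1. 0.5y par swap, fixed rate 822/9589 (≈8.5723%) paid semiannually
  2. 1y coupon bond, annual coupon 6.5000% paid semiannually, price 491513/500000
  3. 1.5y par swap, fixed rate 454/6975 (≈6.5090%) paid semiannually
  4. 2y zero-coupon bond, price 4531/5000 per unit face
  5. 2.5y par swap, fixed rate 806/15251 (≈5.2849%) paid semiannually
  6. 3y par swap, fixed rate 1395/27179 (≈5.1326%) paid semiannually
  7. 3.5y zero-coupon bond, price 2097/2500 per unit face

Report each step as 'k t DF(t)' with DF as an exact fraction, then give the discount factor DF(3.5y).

step 1 [0.5y] swap r/2=411/9589: DF=(1 − 411/9589·(0))/(1+411/9589) = 9589/10000 ≈ 0.958900
step 2 [1y] bond c/2=13/400: DF=(491513/500000 − 13/400·(0.958900))/(1+13/400) = 9219/10000 ≈ 0.921900
step 3 [1.5y] swap r/2=227/6975: DF=(1 − 227/6975·(0.958900+0.921900))/(1+227/6975) = 2273/2500 ≈ 0.909200
step 4 [2y] zero: DF = P = 4531/5000 ≈ 0.906200
step 5 [2.5y] swap r/2=403/15251: DF=(1 − 403/15251·(0.958900+0.921900+0.909200+0.906200))/(1+403/15251) = 8791/10000 ≈ 0.879100
step 6 [3y] swap r/2=1395/54358: DF=(1 − 1395/54358·(0.958900+0.921900+0.909200+0.906200+0.879100))/(1+1395/54358) = 1721/2000 ≈ 0.860500
step 7 [3.5y] zero: DF = P = 2097/2500 ≈ 0.838800

1 1/2 9589/10000
2 1 9219/10000
3 3/2 2273/2500
4 2 4531/5000
5 5/2 8791/10000
6 3 1721/2000
7 7/2 2097/2500
DF(3.5y) = 2097/2500 ≈ 0.838800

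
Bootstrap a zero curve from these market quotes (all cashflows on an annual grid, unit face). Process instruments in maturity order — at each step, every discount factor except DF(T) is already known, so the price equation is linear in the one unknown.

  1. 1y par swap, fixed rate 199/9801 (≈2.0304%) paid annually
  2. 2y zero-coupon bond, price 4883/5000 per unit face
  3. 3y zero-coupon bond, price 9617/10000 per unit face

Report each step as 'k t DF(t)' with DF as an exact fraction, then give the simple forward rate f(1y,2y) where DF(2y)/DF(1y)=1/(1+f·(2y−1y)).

1 1 9801/10000
2 2 4883/5000
3 3 9617/10000
f(1y,2y) = ((9801/10000)/(4883/5000) − 1)/(1) = 35/9766 ≈ 0.3584%

step 1 [1y] swap r/1=199/9801: DF=(1 − 199/9801·(0))/(1+199/9801) = 9801/10000 ≈ 0.980100
step 2 [2y] zero: DF = P = 4883/5000 ≈ 0.976600
step 3 [3y] zero: DF = P = 9617/10000 ≈ 0.961700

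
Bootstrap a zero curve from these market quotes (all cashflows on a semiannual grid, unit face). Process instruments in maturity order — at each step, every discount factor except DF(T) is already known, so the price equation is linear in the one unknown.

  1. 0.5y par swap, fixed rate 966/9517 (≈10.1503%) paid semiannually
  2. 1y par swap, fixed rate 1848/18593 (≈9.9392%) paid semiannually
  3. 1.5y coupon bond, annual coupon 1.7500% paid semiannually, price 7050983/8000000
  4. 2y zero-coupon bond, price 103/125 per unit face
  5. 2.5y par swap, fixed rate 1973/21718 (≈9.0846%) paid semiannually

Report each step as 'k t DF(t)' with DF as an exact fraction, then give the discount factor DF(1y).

step 1 [0.5y] swap r/2=483/9517: DF=(1 − 483/9517·(0))/(1+483/9517) = 9517/10000 ≈ 0.951700
step 2 [1y] swap r/2=924/18593: DF=(1 − 924/18593·(0.951700))/(1+924/18593) = 2269/2500 ≈ 0.907600
step 3 [1.5y] bond c/2=7/800: DF=(7050983/8000000 − 7/800·(0.951700+0.907600))/(1+7/800) = 536/625 ≈ 0.857600
step 4 [2y] zero: DF = P = 103/125 ≈ 0.824000
step 5 [2.5y] swap r/2=1973/43436: DF=(1 − 1973/43436·(0.951700+0.907600+0.857600+0.824000))/(1+1973/43436) = 8027/10000 ≈ 0.802700

1 1/2 9517/10000
2 1 2269/2500
3 3/2 536/625
4 2 103/125
5 5/2 8027/10000
DF(1y) = 2269/2500 ≈ 0.907600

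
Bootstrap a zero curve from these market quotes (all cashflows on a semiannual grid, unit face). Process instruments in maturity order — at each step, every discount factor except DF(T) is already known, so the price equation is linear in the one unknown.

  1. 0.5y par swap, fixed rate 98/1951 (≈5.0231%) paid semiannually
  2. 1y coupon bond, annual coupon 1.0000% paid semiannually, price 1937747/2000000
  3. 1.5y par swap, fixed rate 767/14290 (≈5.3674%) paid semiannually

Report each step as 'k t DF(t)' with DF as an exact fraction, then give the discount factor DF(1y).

1 1/2 1951/2000
2 1 1199/1250
3 3/2 9233/10000
DF(1y) = 1199/1250 ≈ 0.959200

step 1 [0.5y] swap r/2=49/1951: DF=(1 − 49/1951·(0))/(1+49/1951) = 1951/2000 ≈ 0.975500
step 2 [1y] bond c/2=1/200: DF=(1937747/2000000 − 1/200·(0.975500))/(1+1/200) = 1199/1250 ≈ 0.959200
step 3 [1.5y] swap r/2=767/28580: DF=(1 − 767/28580·(0.975500+0.959200))/(1+767/28580) = 9233/10000 ≈ 0.923300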